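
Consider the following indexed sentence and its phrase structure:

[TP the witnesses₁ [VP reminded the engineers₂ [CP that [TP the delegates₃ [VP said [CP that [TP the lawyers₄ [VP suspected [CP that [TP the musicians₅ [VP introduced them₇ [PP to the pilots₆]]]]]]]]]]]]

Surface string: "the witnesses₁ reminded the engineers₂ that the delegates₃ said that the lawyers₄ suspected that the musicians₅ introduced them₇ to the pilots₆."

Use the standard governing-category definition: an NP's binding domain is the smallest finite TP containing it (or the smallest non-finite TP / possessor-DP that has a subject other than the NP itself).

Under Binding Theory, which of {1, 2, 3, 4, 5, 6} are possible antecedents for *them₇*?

*them* is a pronoun, so Principle B applies: it must be free in its binding domain.
Binding domain of *them₇*: the embedded TP, whose subject is the musicians₅.
*the witnesses₁* c-commands the pronoun but from outside its binding domain, and is not c-commanded by it → coindexation permitted.
*the engineers₂* c-commands the pronoun but from outside its binding domain, and is not c-commanded by it → coindexation permitted.
*the delegates₃* c-commands the pronoun but from outside its binding domain, and is not c-commanded by it → coindexation permitted.
*the lawyers₄* c-commands the pronoun but from outside its binding domain, and is not c-commanded by it → coindexation permitted.
*the musicians₅* c-commands the pronoun within its binding domain → coindexation would violate Principle B.
*the pilots₆*: the pronoun c-commands this R-expression → coindexation would violate Principle C on *the pilots₆*.

{1, 2, 3, 4}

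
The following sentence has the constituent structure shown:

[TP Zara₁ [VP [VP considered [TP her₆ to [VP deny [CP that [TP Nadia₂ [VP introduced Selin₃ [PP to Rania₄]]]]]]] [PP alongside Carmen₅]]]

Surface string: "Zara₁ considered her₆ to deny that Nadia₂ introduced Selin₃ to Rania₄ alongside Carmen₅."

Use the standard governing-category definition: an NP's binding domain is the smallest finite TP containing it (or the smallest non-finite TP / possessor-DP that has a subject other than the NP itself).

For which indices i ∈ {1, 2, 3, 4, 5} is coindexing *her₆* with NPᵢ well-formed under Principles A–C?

*her* is a pronoun, so Principle B applies: it must be free in its binding domain.
Binding domain of *her₆*: the matrix TP, whose subject is Zara₁.
*Zara₁* c-commands the pronoun within its binding domain → coindexation would violate Principle B.
*Nadia₂*: the pronoun c-commands this R-expression → coindexation would violate Principle C on *Nadia₂*.
*Selin₃*: the pronoun c-commands this R-expression → coindexation would violate Principle C on *Selin₃*.
*Rania₄*: the pronoun c-commands this R-expression → coindexation would violate Principle C on *Rania₄*.
*Carmen₅* and the pronoun do not c-command one another → neither Principle B nor Principle C is at stake; coindexation permitted.

{5}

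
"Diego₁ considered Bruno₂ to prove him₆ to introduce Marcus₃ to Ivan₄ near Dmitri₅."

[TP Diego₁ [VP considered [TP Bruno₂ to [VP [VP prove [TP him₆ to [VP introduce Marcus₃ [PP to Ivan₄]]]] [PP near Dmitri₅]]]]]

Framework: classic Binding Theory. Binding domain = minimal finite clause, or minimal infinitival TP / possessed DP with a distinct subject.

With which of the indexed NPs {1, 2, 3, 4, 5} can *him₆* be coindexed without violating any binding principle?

*him* is a pronoun, so Principle B applies: it must be free in its binding domain.
Binding domain of *him₆*: the embedded TP, whose subject is Bruno₂.
*Diego₁* c-commands the pronoun but from outside its binding domain, and is not c-commanded by it → coindexation permitted.
*Bruno₂* c-commands the pronoun within its binding domain → coindexation would violate Principle B.
*Marcus₃*: the pronoun c-commands this R-expression → coindexation would violate Principle C on *Marcus₃*.
*Ivan₄*: the pronoun c-commands this R-expression → coindexation would violate Principle C on *Ivan₄*.
*Dmitri₅* and the pronoun do not c-command one another → neither Principle B nor Principle C is at stake; coindexation permitted.

{1, 5}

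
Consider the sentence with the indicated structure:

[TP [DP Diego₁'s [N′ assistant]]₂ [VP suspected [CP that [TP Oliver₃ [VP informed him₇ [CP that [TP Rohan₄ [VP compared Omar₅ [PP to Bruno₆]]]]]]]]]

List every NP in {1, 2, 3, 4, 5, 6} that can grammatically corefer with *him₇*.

{1, 2}

*him* is a pronoun, so Principle B applies: it must be free in its binding domain.
Binding domain of *him₇*: the embedded TP, whose subject is Oliver₃.
*Diego₁* and the pronoun do not c-command one another → neither Principle B nor Principle C is at stake; coindexation permitted.
*[Diego₁'s assistant]₂* c-commands the pronoun but from outside its binding domain, and is not c-commanded by it → coindexation permitted.
*Oliver₃* c-commands the pronoun within its binding domain → coindexation would violate Principle B.
*Rohan₄*: the pronoun c-commands this R-expression → coindexation would violate Principle C on *Rohan₄*.
*Omar₅*: the pronoun c-commands this R-expression → coindexation would violate Principle C on *Omar₅*.
*Bruno₆*: the pronoun c-commands this R-expression → coindexation would violate Principle C on *Bruno₆*.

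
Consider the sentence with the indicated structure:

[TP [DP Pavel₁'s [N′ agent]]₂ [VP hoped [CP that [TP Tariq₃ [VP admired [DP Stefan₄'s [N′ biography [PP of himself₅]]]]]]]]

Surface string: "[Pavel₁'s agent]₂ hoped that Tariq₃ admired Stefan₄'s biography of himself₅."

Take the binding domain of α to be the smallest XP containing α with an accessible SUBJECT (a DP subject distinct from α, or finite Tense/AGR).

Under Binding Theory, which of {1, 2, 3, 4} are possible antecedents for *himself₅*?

{4}

*himself* is an anaphor, so Principle A applies: it must be bound in its binding domain.
Binding domain of *himself₅*: the possessed DP, whose subject is Stefan₄.
*Pavel₁* does not c-command the anaphor → cannot bind it.
*[Pavel₁'s agent]₂* c-commands the anaphor but is outside its binding domain → cannot satisfy Principle A.
*Tariq₃* c-commands the anaphor but is outside its binding domain → cannot satisfy Principle A.
*Stefan₄* c-commands the anaphor within its binding domain → licit binder.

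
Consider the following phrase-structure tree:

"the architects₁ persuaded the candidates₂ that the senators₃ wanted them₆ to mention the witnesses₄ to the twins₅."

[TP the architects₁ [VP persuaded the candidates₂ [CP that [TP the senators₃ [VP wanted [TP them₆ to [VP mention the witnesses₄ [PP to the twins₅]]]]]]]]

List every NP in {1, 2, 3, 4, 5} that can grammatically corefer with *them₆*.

*them* is a pronoun, so Principle B applies: it must be free in its binding domain.
Binding domain of *them₆*: the embedded TP, whose subject is the senators₃.
*the architects₁* c-commands the pronoun but from outside its binding domain, and is not c-commanded by it → coindexation permitted.
*the candidates₂* c-commands the pronoun but from outside its binding domain, and is not c-commanded by it → coindexation permitted.
*the senators₃* c-commands the pronoun within its binding domain → coindexation would violate Principle B.
*the witnesses₄*: the pronoun c-commands this R-expression → coindexation would violate Principle C on *the witnesses₄*.
*the twins₅*: the pronoun c-commands this R-expression → coindexation would violate Principle C on *the twins₅*.

{1, 2}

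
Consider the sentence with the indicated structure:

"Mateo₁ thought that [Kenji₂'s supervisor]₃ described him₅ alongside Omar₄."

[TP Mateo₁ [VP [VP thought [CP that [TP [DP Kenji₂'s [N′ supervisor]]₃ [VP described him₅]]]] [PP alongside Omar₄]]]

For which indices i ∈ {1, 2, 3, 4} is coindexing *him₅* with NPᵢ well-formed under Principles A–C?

*him* is a pronoun, so Principle B applies: it must be free in its binding domain.
Binding domain of *him₅*: the embedded TP, whose subject is [Kenji₂'s supervisor]₃.
*Mateo₁* c-commands the pronoun but from outside its binding domain, and is not c-commanded by it → coindexation permitted.
*Kenji₂* and the pronoun do not c-command one another → neither Principle B nor Principle C is at stake; coindexation permitted.
*[Kenji₂'s supervisor]₃* c-commands the pronoun within its binding domain → coindexation would violate Principle B.
*Omar₄* and the pronoun do not c-command one another → neither Principle B nor Principle C is at stake; coindexation permitted.

{1, 2, 4}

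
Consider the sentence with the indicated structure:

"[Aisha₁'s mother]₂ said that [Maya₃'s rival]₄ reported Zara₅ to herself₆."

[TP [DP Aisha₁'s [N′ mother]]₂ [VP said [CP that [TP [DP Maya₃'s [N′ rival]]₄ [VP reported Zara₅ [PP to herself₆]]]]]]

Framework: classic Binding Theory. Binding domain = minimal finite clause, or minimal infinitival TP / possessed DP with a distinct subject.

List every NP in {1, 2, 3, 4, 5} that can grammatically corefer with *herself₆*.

{4, 5}

*herself* is an anaphor, so Principle A applies: it must be bound in its binding domain.
Binding domain of *herself₆*: the embedded TP, whose subject is [Maya₃'s rival]₄.
*Aisha₁* does not c-command the anaphor → cannot bind it.
*[Aisha₁'s mother]₂* c-commands the anaphor but is outside its binding domain → cannot satisfy Principle A.
*Maya₃* does not c-command the anaphor → cannot bind it.
*[Maya₃'s rival]₄* c-commands the anaphor within its binding domain → licit binder.
*Zara₅* c-commands the anaphor within its binding domain → licit binder.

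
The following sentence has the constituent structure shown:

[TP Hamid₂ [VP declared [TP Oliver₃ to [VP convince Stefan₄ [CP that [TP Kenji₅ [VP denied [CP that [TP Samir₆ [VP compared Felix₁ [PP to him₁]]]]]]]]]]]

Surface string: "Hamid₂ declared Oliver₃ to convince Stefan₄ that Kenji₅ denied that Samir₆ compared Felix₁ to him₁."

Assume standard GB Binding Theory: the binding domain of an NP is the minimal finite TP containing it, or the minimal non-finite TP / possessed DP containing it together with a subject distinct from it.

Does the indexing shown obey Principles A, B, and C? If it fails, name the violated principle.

The two coindexed NPs are *Felix₁* and *him₁*.
*him₁* is a pronoun. Its binding domain is the embedded TP, whose subject is Samir₆.
*Felix₁* c-commands it within that domain and carries the same index.
The pronoun is locally bound → Principle B violation.

Principle B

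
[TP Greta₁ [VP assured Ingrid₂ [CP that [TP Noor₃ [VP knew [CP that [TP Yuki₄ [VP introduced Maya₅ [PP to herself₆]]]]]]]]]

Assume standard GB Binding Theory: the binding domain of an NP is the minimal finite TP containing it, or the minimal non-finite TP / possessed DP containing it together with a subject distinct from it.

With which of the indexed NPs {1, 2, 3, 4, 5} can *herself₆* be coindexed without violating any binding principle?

{4, 5}

*herself* is an anaphor, so Principle A applies: it must be bound in its binding domain.
Binding domain of *herself₆*: the embedded TP, whose subject is Yuki₄.
*Greta₁* c-commands the anaphor but is outside its binding domain → cannot satisfy Principle A.
*Ingrid₂* c-commands the anaphor but is outside its binding domain → cannot satisfy Principle A.
*Noor₃* c-commands the anaphor but is outside its binding domain → cannot satisfy Principle A.
*Yuki₄* c-commands the anaphor within its binding domain → licit binder.
*Maya₅* c-commands the anaphor within its binding domain → licit binder.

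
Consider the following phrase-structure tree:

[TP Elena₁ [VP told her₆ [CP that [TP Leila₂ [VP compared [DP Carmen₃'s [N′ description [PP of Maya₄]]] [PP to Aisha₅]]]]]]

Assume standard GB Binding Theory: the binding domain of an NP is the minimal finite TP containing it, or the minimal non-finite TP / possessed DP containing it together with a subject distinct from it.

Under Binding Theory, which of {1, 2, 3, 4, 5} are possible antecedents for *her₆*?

*her* is a pronoun, so Principle B applies: it must be free in its binding domain.
Binding domain of *her₆*: the matrix TP, whose subject is Elena₁.
*Elena₁* c-commands the pronoun within its binding domain → coindexation would violate Principle B.
*Leila₂*: the pronoun c-commands this R-expression → coindexation would violate Principle C on *Leila₂*.
*Carmen₃*: the pronoun c-commands this R-expression → coindexation would violate Principle C on *Carmen₃*.
*Maya₄*: the pronoun c-commands this R-expression → coindexation would violate Principle C on *Maya₄*.
*Aisha₅*: the pronoun c-commands this R-expression → coindexation would violate Principle C on *Aisha₅*.

none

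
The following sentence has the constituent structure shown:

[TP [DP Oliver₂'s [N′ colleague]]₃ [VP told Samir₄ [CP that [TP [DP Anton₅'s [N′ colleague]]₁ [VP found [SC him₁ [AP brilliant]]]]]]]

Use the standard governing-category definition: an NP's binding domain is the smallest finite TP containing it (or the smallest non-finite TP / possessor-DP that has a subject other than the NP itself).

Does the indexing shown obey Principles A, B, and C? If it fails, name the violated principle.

Principle B

The two coindexed NPs are *[Anton₅'s colleague]₁* and *him₁*.
*him₁* is a pronoun. Its binding domain is the embedded TP, whose subject is [Anton₅'s colleague]₁.
*[Anton₅'s colleague]₁* c-commands it within that domain and carries the same index.
The pronoun is locally bound → Principle B violation.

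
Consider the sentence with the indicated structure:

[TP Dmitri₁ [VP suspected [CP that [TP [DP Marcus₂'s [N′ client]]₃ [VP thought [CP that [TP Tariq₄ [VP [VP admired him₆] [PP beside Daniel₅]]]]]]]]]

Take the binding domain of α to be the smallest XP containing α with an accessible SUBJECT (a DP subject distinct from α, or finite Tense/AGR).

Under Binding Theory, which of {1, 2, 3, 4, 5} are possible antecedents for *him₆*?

{1, 2, 3, 5}

*him* is a pronoun, so Principle B applies: it must be free in its binding domain.
Binding domain of *him₆*: the embedded TP, whose subject is Tariq₄.
*Dmitri₁* c-commands the pronoun but from outside its binding domain, and is not c-commanded by it → coindexation permitted.
*Marcus₂* and the pronoun do not c-command one another → neither Principle B nor Principle C is at stake; coindexation permitted.
*[Marcus₂'s client]₃* c-commands the pronoun but from outside its binding domain, and is not c-commanded by it → coindexation permitted.
*Tariq₄* c-commands the pronoun within its binding domain → coindexation would violate Principle B.
*Daniel₅* and the pronoun do not c-command one another → neither Principle B nor Principle C is at stake; coindexation permitted.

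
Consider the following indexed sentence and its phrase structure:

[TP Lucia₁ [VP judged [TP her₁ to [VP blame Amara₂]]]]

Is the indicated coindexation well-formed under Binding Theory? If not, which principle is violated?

The two coindexed NPs are *Lucia₁* and *her₁*.
*her₁* is a pronoun. Its binding domain is the matrix TP, whose subject is Lucia₁.
*Lucia₁* c-commands it within that domain and carries the same index.
The pronoun is locally bound → Principle B violation.

Principle B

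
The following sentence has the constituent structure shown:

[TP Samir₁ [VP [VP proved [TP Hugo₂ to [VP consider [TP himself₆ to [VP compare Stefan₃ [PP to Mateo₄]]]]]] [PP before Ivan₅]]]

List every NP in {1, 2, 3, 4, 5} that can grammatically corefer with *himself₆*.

*himself* is an anaphor, so Principle A applies: it must be bound in its binding domain.
Binding domain of *himself₆*: the embedded TP, whose subject is Hugo₂.
*Samir₁* c-commands the anaphor but is outside its binding domain → cannot satisfy Principle A.
*Hugo₂* c-commands the anaphor within its binding domain → licit binder.
*Stefan₃* does not c-command the anaphor → cannot bind it.
*Mateo₄* does not c-command the anaphor → cannot bind it.
*Ivan₅* does not c-command the anaphor → cannot bind it.

{2}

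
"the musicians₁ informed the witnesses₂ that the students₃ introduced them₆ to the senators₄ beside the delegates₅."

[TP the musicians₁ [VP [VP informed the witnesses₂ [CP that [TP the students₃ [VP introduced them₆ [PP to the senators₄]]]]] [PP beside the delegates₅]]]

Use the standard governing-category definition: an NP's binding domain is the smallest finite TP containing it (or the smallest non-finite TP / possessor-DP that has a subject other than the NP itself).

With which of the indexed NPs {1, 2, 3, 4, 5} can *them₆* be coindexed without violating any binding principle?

{1, 2, 5}

*them* is a pronoun, so Principle B applies: it must be free in its binding domain.
Binding domain of *them₆*: the embedded TP, whose subject is the students₃.
*the musicians₁* c-commands the pronoun but from outside its binding domain, and is not c-commanded by it → coindexation permitted.
*the witnesses₂* c-commands the pronoun but from outside its binding domain, and is not c-commanded by it → coindexation permitted.
*the students₃* c-commands the pronoun within its binding domain → coindexation would violate Principle B.
*the senators₄*: the pronoun c-commands this R-expression → coindexation would violate Principle C on *the senators₄*.
*the delegates₅* and the pronoun do not c-command one another → neither Principle B nor Principle C is at stake; coindexation permitted.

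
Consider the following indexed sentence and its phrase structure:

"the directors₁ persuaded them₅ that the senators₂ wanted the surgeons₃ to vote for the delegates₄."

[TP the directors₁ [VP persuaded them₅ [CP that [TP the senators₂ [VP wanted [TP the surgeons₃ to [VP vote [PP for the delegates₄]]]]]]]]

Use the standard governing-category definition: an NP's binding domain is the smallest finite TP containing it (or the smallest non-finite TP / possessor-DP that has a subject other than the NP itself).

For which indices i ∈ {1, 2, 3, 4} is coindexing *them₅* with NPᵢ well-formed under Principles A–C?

*them* is a pronoun, so Principle B applies: it must be free in its binding domain.
Binding domain of *them₅*: the matrix TP, whose subject is the directors₁.
*the directors₁* c-commands the pronoun within its binding domain → coindexation would violate Principle B.
*the senators₂*: the pronoun c-commands this R-expression → coindexation would violate Principle C on *the senators₂*.
*the surgeons₃*: the pronoun c-commands this R-expression → coindexation would violate Principle C on *the surgeons₃*.
*the delegates₄*: the pronoun c-commands this R-expression → coindexation would violate Principle C on *the delegates₄*.

none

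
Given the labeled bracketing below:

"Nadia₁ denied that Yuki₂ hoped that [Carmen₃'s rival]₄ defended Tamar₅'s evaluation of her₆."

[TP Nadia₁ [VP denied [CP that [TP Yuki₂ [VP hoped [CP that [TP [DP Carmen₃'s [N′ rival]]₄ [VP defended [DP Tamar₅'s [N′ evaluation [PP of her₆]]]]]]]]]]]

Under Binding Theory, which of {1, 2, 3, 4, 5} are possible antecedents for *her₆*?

{1, 2, 3, 4}

*her* is a pronoun, so Principle B applies: it must be free in its binding domain.
Binding domain of *her₆*: the possessed DP, whose subject is Tamar₅.
*Nadia₁* c-commands the pronoun but from outside its binding domain, and is not c-commanded by it → coindexation permitted.
*Yuki₂* c-commands the pronoun but from outside its binding domain, and is not c-commanded by it → coindexation permitted.
*Carmen₃* and the pronoun do not c-command one another → neither Principle B nor Principle C is at stake; coindexation permitted.
*[Carmen₃'s rival]₄* c-commands the pronoun but from outside its binding domain, and is not c-commanded by it → coindexation permitted.
*Tamar₅* c-commands the pronoun within its binding domain → coindexation would violate Principle B.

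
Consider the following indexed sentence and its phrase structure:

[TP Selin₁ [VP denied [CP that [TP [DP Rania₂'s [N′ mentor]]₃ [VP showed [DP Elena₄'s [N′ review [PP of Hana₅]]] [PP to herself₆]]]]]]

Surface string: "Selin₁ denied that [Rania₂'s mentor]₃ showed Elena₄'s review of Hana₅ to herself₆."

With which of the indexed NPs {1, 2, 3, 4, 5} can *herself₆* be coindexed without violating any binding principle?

{3}

*herself* is an anaphor, so Principle A applies: it must be bound in its binding domain.
Binding domain of *herself₆*: the embedded TP, whose subject is [Rania₂'s mentor]₃.
*Selin₁* c-commands the anaphor but is outside its binding domain → cannot satisfy Principle A.
*Rania₂* does not c-command the anaphor → cannot bind it.
*[Rania₂'s mentor]₃* c-commands the anaphor within its binding domain → licit binder.
*Elena₄* does not c-command the anaphor → cannot bind it.
*Hana₅* does not c-command the anaphor → cannot bind it.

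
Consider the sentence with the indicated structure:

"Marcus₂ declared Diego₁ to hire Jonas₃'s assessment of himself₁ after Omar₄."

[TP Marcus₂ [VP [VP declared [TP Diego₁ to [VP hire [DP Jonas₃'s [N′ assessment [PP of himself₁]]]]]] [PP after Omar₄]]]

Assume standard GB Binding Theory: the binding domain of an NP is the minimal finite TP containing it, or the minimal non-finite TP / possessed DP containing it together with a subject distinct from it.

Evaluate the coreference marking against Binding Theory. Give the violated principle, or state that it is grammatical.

Principle A

The two coindexed NPs are *Diego₁* and *himself₁*.
*himself₁* is an anaphor. Principle A requires it to be bound within its binding domain — the possessed DP, whose subject is Jonas₃.
Within that domain it is c-commanded by *Jonas₃*, which does not share its index.
*Diego₁* does c-command the anaphor, but from outside its binding domain.
The anaphor is unbound in its domain → Principle A violation.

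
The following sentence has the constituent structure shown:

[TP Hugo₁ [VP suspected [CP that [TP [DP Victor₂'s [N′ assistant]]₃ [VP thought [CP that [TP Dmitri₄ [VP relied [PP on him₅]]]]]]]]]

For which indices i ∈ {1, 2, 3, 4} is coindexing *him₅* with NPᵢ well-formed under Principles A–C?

*him* is a pronoun, so Principle B applies: it must be free in its binding domain.
Binding domain of *him₅*: the embedded TP, whose subject is Dmitri₄.
*Hugo₁* c-commands the pronoun but from outside its binding domain, and is not c-commanded by it → coindexation permitted.
*Victor₂* and the pronoun do not c-command one another → neither Principle B nor Principle C is at stake; coindexation permitted.
*[Victor₂'s assistant]₃* c-commands the pronoun but from outside its binding domain, and is not c-commanded by it → coindexation permitted.
*Dmitri₄* c-commands the pronoun within its binding domain → coindexation would violate Principle B.

{1, 2, 3}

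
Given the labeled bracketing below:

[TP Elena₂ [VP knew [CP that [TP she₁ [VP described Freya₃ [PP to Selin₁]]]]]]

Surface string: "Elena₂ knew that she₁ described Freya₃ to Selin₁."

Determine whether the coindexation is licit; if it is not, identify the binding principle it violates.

Principle C

The two coindexed NPs are *she₁* and *Selin₁*.
*Selin₁* is an R-expression. Principle C requires it to be free everywhere.
*she₁* c-commands it and carries the same index.
The R-expression is bound → Principle C violation.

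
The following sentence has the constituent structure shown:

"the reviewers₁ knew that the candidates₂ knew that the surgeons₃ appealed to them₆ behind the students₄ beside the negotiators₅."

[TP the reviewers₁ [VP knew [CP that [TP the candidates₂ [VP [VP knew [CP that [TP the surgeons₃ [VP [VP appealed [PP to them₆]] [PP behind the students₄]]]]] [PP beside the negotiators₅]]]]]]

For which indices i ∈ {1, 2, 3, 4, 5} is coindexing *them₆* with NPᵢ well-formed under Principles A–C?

*them* is a pronoun, so Principle B applies: it must be free in its binding domain.
Binding domain of *them₆*: the embedded TP, whose subject is the surgeons₃.
*the reviewers₁* c-commands the pronoun but from outside its binding domain, and is not c-commanded by it → coindexation permitted.
*the candidates₂* c-commands the pronoun but from outside its binding domain, and is not c-commanded by it → coindexation permitted.
*the surgeons₃* c-commands the pronoun within its binding domain → coindexation would violate Principle B.
*the students₄* and the pronoun do not c-command one another → neither Principle B nor Principle C is at stake; coindexation permitted.
*the negotiators₅* and the pronoun do not c-command one another → neither Principle B nor Principle C is at stake; coindexation permitted.

{1, 2, 4, 5}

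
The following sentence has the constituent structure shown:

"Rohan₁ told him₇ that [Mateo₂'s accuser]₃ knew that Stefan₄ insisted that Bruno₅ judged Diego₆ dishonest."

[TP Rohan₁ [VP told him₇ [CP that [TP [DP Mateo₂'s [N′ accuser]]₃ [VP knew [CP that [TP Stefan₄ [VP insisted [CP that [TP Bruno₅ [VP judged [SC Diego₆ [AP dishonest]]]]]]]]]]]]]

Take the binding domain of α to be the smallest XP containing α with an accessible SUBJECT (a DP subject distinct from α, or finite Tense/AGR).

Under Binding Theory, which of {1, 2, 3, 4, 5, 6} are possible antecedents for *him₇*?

none

*him* is a pronoun, so Principle B applies: it must be free in its binding domain.
Binding domain of *him₇*: the matrix TP, whose subject is Rohan₁.
*Rohan₁* c-commands the pronoun within its binding domain → coindexation would violate Principle B.
*Mateo₂*: the pronoun c-commands this R-expression → coindexation would violate Principle C on *Mateo₂*.
*[Mateo₂'s accuser]₃*: the pronoun c-commands this R-expression → coindexation would violate Principle C on *[Mateo₂'s accuser]₃*.
*Stefan₄*: the pronoun c-commands this R-expression → coindexation would violate Principle C on *Stefan₄*.
*Bruno₅*: the pronoun c-commands this R-expression → coindexation would violate Principle C on *Bruno₅*.
*Diego₆*: the pronoun c-commands this R-expression → coindexation would violate Principle C on *Diego₆*.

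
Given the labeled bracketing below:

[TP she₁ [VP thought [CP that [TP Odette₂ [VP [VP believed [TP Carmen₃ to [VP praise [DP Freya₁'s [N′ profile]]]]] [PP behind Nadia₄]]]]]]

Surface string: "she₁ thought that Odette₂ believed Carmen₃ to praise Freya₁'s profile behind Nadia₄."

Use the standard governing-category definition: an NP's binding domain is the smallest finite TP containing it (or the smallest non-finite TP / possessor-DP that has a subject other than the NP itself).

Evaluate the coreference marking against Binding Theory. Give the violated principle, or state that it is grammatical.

The two coindexed NPs are *she₁* and *Freya₁*.
*Freya₁* is an R-expression. Principle C requires it to be free everywhere.
*she₁* c-commands it and carries the same index.
The R-expression is bound → Principle C violation.

Principle C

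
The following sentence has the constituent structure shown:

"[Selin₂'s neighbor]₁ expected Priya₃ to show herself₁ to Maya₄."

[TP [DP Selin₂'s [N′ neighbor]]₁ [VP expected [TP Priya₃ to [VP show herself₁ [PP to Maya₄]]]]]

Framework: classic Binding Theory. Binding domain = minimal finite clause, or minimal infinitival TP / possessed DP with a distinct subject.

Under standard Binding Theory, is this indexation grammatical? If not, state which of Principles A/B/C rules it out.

Principle A

The two coindexed NPs are *[Selin₂'s neighbor]₁* and *herself₁*.
*herself₁* is an anaphor. Principle A requires it to be bound within its binding domain — the embedded TP, whose subject is Priya₃.
Within that domain it is c-commanded by *Priya₃*, which does not share its index.
*[Selin₂'s neighbor]₁* does c-command the anaphor, but from outside its binding domain.
The anaphor is unbound in its domain → Principle A violation.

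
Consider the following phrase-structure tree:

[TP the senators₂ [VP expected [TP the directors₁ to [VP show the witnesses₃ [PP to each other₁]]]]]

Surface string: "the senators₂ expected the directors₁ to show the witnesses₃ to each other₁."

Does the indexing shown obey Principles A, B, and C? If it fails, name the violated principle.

grammatical

The two coindexed NPs are *the directors₁* and *each other₁*.
*each other₁* is an anaphor; its binding domain is the embedded TP, whose subject is the directors₁. *the directors₁* c-commands it within that domain and shares its index, so Principle A is satisfied.
*the directors₁* is an R-expression; *each other₁* does not c-command it, and no other NP shares its index, so Principle C is satisfied.
All principles are respected.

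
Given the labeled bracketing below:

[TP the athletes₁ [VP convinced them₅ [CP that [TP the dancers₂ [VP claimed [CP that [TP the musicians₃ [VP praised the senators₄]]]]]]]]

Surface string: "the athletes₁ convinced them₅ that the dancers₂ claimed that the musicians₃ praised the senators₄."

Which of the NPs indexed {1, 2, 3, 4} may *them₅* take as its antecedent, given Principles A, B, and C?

*them* is a pronoun, so Principle B applies: it must be free in its binding domain.
Binding domain of *them₅*: the matrix TP, whose subject is the athletes₁.
*the athletes₁* c-commands the pronoun within its binding domain → coindexation would violate Principle B.
*the dancers₂*: the pronoun c-commands this R-expression → coindexation would violate Principle C on *the dancers₂*.
*the musicians₃*: the pronoun c-commands this R-expression → coindexation would violate Principle C on *the musicians₃*.
*the senators₄*: the pronoun c-commands this R-expression → coindexation would violate Principle C on *the senators₄*.

none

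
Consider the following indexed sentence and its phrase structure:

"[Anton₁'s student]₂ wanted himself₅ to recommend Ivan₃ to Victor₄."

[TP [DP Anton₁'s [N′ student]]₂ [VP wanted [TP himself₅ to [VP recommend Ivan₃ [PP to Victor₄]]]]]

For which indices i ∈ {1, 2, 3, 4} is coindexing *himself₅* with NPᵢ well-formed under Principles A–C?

*himself* is an anaphor, so Principle A applies: it must be bound in its binding domain.
Binding domain of *himself₅*: the matrix TP, whose subject is [Anton₁'s student]₂.
*Anton₁* does not c-command the anaphor → cannot bind it.
*[Anton₁'s student]₂* c-commands the anaphor within its binding domain → licit binder.
*Ivan₃* does not c-command the anaphor → cannot bind it.
*Victor₄* does not c-command the anaphor → cannot bind it.

{2}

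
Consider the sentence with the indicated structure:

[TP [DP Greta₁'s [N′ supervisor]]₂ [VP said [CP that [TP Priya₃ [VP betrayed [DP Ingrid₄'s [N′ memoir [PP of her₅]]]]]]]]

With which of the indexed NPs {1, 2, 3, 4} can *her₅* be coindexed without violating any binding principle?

*her* is a pronoun, so Principle B applies: it must be free in its binding domain.
Binding domain of *her₅*: the possessed DP, whose subject is Ingrid₄.
*Greta₁* and the pronoun do not c-command one another → neither Principle B nor Principle C is at stake; coindexation permitted.
*[Greta₁'s supervisor]₂* c-commands the pronoun but from outside its binding domain, and is not c-commanded by it → coindexation permitted.
*Priya₃* c-commands the pronoun but from outside its binding domain, and is not c-commanded by it → coindexation permitted.
*Ingrid₄* c-commands the pronoun within its binding domain → coindexation would violate Principle B.

{1, 2, 3}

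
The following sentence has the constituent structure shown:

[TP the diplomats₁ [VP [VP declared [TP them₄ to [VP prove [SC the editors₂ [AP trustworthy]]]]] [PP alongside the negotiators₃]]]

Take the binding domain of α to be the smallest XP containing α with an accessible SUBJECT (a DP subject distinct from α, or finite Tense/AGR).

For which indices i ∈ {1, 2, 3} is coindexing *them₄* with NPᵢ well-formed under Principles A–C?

{3}

*them* is a pronoun, so Principle B applies: it must be free in its binding domain.
Binding domain of *them₄*: the matrix TP, whose subject is the diplomats₁.
*the diplomats₁* c-commands the pronoun within its binding domain → coindexation would violate Principle B.
*the editors₂*: the pronoun c-commands this R-expression → coindexation would violate Principle C on *the editors₂*.
*the negotiators₃* and the pronoun do not c-command one another → neither Principle B nor Principle C is at stake; coindexation permitted.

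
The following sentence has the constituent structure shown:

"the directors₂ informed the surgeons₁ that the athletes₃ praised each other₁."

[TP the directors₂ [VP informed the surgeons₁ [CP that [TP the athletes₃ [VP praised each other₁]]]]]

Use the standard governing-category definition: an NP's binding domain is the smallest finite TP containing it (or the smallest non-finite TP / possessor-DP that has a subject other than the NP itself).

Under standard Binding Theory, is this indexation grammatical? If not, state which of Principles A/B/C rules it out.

The two coindexed NPs are *the surgeons₁* and *each other₁*.
*each other₁* is an anaphor. Principle A requires it to be bound within its binding domain — the embedded TP, whose subject is the athletes₃.
Within that domain it is c-commanded by *the athletes₃*, which does not share its index.
*the surgeons₁* does c-command the anaphor, but from outside its binding domain.
The anaphor is unbound in its domain → Principle A violation.

Principle A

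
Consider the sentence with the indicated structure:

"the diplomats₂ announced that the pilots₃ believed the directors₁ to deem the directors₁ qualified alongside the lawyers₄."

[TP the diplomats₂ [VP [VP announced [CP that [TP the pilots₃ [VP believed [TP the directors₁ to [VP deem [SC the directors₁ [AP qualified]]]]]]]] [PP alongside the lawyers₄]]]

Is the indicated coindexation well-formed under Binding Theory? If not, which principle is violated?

Principle C

The two coindexed NPs are *the directors₁* (the lower occurrence) and *the directors₁* (the higher occurrence).
*the directors₁* (the lower occurrence) is an R-expression. Principle C requires it to be free everywhere.
*the directors₁* (the higher occurrence) c-commands it and carries the same index.
The R-expression is bound → Principle C violation.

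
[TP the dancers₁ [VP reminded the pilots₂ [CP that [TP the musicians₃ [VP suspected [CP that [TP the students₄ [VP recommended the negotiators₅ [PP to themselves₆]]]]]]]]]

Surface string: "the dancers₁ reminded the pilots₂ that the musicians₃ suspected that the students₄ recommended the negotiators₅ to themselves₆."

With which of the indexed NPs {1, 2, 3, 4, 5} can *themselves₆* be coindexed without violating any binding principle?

*themselves* is an anaphor, so Principle A applies: it must be bound in its binding domain.
Binding domain of *themselves₆*: the embedded TP, whose subject is the students₄.
*the dancers₁* c-commands the anaphor but is outside its binding domain → cannot satisfy Principle A.
*the pilots₂* c-commands the anaphor but is outside its binding domain → cannot satisfy Principle A.
*the musicians₃* c-commands the anaphor but is outside its binding domain → cannot satisfy Principle A.
*the students₄* c-commands the anaphor within its binding domain → licit binder.
*the negotiators₅* c-commands the anaphor within its binding domain → licit binder.

{4, 5}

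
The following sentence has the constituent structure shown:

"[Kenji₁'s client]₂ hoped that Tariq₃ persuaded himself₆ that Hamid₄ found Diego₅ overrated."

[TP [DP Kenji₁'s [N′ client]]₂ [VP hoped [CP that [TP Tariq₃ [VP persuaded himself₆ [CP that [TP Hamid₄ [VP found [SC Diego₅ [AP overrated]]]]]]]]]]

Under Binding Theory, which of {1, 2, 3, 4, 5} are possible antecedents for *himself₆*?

*himself* is an anaphor, so Principle A applies: it must be bound in its binding domain.
Binding domain of *himself₆*: the embedded TP, whose subject is Tariq₃.
*Kenji₁* does not c-command the anaphor → cannot bind it.
*[Kenji₁'s client]₂* c-commands the anaphor but is outside its binding domain → cannot satisfy Principle A.
*Tariq₃* c-commands the anaphor within its binding domain → licit binder.
*Hamid₄* does not c-command the anaphor → cannot bind it.
*Diego₅* does not c-command the anaphor → cannot bind it.

{3}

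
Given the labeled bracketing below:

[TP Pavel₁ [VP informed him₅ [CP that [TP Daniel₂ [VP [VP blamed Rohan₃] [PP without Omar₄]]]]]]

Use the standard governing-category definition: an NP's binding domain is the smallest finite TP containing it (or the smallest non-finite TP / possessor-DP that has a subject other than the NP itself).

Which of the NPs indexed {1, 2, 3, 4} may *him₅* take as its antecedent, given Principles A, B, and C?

*him* is a pronoun, so Principle B applies: it must be free in its binding domain.
Binding domain of *him₅*: the matrix TP, whose subject is Pavel₁.
*Pavel₁* c-commands the pronoun within its binding domain → coindexation would violate Principle B.
*Daniel₂*: the pronoun c-commands this R-expression → coindexation would violate Principle C on *Daniel₂*.
*Rohan₃*: the pronoun c-commands this R-expression → coindexation would violate Principle C on *Rohan₃*.
*Omar₄*: the pronoun c-commands this R-expression → coindexation would violate Principle C on *Omar₄*.

none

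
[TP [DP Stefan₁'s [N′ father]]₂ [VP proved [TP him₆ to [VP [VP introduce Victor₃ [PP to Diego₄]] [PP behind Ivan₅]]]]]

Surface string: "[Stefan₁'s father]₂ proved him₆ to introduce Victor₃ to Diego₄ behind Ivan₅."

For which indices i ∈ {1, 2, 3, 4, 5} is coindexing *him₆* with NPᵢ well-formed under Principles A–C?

*him* is a pronoun, so Principle B applies: it must be free in its binding domain.
Binding domain of *him₆*: the matrix TP, whose subject is [Stefan₁'s father]₂.
*Stefan₁* and the pronoun do not c-command one another → neither Principle B nor Principle C is at stake; coindexation permitted.
*[Stefan₁'s father]₂* c-commands the pronoun within its binding domain → coindexation would violate Principle B.
*Victor₃*: the pronoun c-commands this R-expression → coindexation would violate Principle C on *Victor₃*.
*Diego₄*: the pronoun c-commands this R-expression → coindexation would violate Principle C on *Diego₄*.
*Ivan₅*: the pronoun c-commands this R-expression → coindexation would violate Principle C on *Ivan₅*.

{1}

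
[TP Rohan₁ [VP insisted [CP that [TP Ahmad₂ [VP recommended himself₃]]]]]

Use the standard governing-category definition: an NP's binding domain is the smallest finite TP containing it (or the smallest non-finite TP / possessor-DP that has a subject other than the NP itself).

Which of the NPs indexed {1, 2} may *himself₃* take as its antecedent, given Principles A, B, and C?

*himself* is an anaphor, so Principle A applies: it must be bound in its binding domain.
Binding domain of *himself₃*: the embedded TP, whose subject is Ahmad₂.
*Rohan₁* c-commands the anaphor but is outside its binding domain → cannot satisfy Principle A.
*Ahmad₂* c-commands the anaphor within its binding domain → licit binder.

{2}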